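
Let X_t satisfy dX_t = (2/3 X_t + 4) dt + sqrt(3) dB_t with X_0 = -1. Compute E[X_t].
E[X_t] = 5*exp(2*t/3) - 6

Taking expectations and using E[dB_t] = 0, the mean m(t) = E[X_t] satisfies the ODE m'(t) = a m(t) + b with m(0) = x_0. With a = 2/3, b = 4, x_0 = -1, the solution is
  m(t) = x_0 * exp(a t) + (b/a) * (exp(a t) - 1)
       = (-1) * exp((2/3) t) + (4/(2/3)) * (exp((2/3) t) - 1)
       = 5*exp(2*t/3) - 6.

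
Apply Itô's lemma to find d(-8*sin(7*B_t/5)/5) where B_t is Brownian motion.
d(-8*sin(7*B_t/5)/5) = (196*sin(7*B_t/5)/125) dt + (-56*cos(7*B_t/5)/25) dB_t

Itô's formula for f(B_t) gives d f(B_t) = f'(B_t) dB_t + (1/2) f''(B_t) dt. Compute derivatives of f(x) = -8*sin(7*x/5)/5:
  f'(x)  = -56*cos(7*x/5)/25
  f''(x) = 392*sin(7*x/5)/125
Substitute x = B_t and multiply the f'' term by 1/2:
  drift     = (1/2) * (392*sin(7*x/5)/125) evaluated at B_t = 196*sin(7*B_t/5)/125
  diffusion = (-56*cos(7*x/5)/25) evaluated at B_t = -56*cos(7*B_t/5)/25
Therefore d(-8*sin(7*B_t/5)/5) = (196*sin(7*B_t/5)/125) dt + (-56*cos(7*B_t/5)/25) dB_t.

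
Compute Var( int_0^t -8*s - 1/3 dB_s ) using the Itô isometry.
Var = t*(192*t^2 + 24*t + 1)/9

The Itô integral of a deterministic integrand f(s) has mean 0 because each increment f(s) * (B_{s+ds} - B_s) has mean 0. By the Itô isometry:
  Var( int_0^t f(s) dB_s ) = E[ (int_0^t f(s) dB_s)^2 ] = int_0^t f(s)^2 ds.
Here f(s) = -8*s - 1/3, so f(s)^2 = (24*s + 1)^2/9. Integrate:
  int_0^t ((24*s + 1)^2/9) ds = t*(192*t^2 + 24*t + 1)/9.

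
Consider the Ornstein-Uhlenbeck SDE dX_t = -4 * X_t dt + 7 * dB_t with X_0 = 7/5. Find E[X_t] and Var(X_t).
E[X_t] = 7*exp(-4*t)/5; Var(X_t) = 49/8 - 49*exp(-8*t)/8

The OU SDE dX = -theta X dt + sigma dB admits the integrating factor exp(theta t): d(exp(theta t) X_t) = sigma exp(theta t) dB_t. Integrating from 0 to t:
  X_t = x_0 * exp(-theta t) + sigma * int_0^t exp(-theta (t-s)) dB_s.
The Itô integral has mean 0 and (by the Itô isometry) variance sigma^2 * int_0^t exp(-2 theta (t - s)) ds = sigma^2 * (1 - exp(-2 theta t)) / (2 theta).
With theta = 4, sigma = 7, x_0 = 7/5:
  E[X_t] = 7/5 * exp(-4 t) = 7*exp(-4*t)/5
  Var(X_t) = (7)^2 * (1 - exp(-2*4 t)) / (2 * 4) = 49/8 - 49*exp(-8*t)/8.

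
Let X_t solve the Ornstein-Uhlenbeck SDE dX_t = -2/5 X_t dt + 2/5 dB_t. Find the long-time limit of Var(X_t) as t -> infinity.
lim Var(X_t) = 1/5

The OU SDE dX = -theta X dt + sigma dB admits the integrating factor exp(theta t): d(exp(theta t) X_t) = sigma exp(theta t) dB_t. Integrating from 0 to t gives X_t = x_0 * exp(-theta t) + sigma * int_0^t exp(-theta (t-s)) dB_s for any initial x_0. The Itô integral has variance (by the Itô isometry) sigma^2 * int_0^t exp(-2 theta (t - s)) ds = sigma^2 * (1 - exp(-2 theta t)) / (2 theta), independent of x_0.
With theta = 2/5, sigma = 2/5:
  Var(X_t) = (2/5)^2 * (1 - exp(-2*2/5 t)) / (2 * 2/5) = 1/5 - exp(-4*t/5)/5.
As t -> infinity, exp(-2*2/5 t) -> 0, so the stationary variance is sigma^2 / (2 theta) = 1/5.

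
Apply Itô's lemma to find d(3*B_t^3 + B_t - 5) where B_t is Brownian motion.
d(3*B_t^3 + B_t - 5) = (9*B_t) dt + (9*B_t^2 + 1) dB_t

Itô's formula for f(B_t) gives d f(B_t) = f'(B_t) dB_t + (1/2) f''(B_t) dt. Compute derivatives of f(x) = 3*x^3 + x - 5:
  f'(x)  = 9*x^2 + 1
  f''(x) = 18*x
Substitute x = B_t and multiply the f'' term by 1/2:
  drift     = (1/2) * (18*x) evaluated at B_t = 9*B_t
  diffusion = (9*x^2 + 1) evaluated at B_t = 9*B_t^2 + 1
Therefore d(3*B_t^3 + B_t - 5) = (9*B_t) dt + (9*B_t^2 + 1) dB_t.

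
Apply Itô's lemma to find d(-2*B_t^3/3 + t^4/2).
d(-2*B_t^3/3 + t^4/2) = (-2*B_t + 2*t^3) dt + (-2*B_t^2) dB_t

Itô's formula for f(t, x): d f(t, B_t) = (f_t + (1/2) f_xx) dt + f_x dB_t. Compute partials of f(t, x) = t^4/2 - 2*x^3/3:
  f_t(t,x)  = 2*t^3
  f_x(t,x)  = -2*x^2
  f_xx(t,x) = -4*x
Assemble drift = f_t + (1/2) f_xx = 2*t^3 - 2*x and diffusion = f_x = -2*x^2. Substituting x = B_t:
  d(-2*B_t^3/3 + t^4/2) = (-2*B_t + 2*t^3) dt + (-2*B_t^2) dB_t.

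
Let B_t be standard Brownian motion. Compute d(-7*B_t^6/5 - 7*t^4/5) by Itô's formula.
d(-7*B_t^6/5 - 7*t^4/5) = (-21*B_t^4 - 28*t^3/5) dt + (-42*B_t^5/5) dB_t

Itô's formula for f(t, x): d f(t, B_t) = (f_t + (1/2) f_xx) dt + f_x dB_t. Compute partials of f(t, x) = -7*t^4/5 - 7*x^6/5:
  f_t(t,x)  = -28*t^3/5
  f_x(t,x)  = -42*x^5/5
  f_xx(t,x) = -42*x^4
Assemble drift = f_t + (1/2) f_xx = -28*t^3/5 - 21*x^4 and diffusion = f_x = -42*x^5/5. Substituting x = B_t:
  d(-7*B_t^6/5 - 7*t^4/5) = (-21*B_t^4 - 28*t^3/5) dt + (-42*B_t^5/5) dB_t.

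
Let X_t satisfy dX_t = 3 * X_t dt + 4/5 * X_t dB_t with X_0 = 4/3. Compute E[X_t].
E[X_t] = 4*exp(3*t)/3

For GBM dX = mu X dt + sigma X dB with X_0 = x_0, apply Itô to Y = log X: dY = (mu - sigma^2/2) dt + sigma dB, so Y_t = log(x_0) + (mu - sigma^2/2) t + sigma B_t and hence X_t = x_0 * exp((mu - sigma^2/2) t + sigma B_t).
With mu = 3, sigma = 4/5, x_0 = 4/3, this gives:
  X_t = 4/3 * exp((67/25) * t + (4/5) * B_t).
Since sigma*B_t ~ Normal(0, sigma^2 t), E[exp(sigma*B_t)] = exp(sigma^2 t / 2); so E[X_t] = x_0 * exp((mu - sigma^2/2) t) * exp(sigma^2 t / 2) = x_0 * exp(mu t) = 4*exp(3*t)/3.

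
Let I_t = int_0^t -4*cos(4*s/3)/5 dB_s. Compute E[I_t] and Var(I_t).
E[I_t] = 0; Var(I_t) = 8*t/25 + 6*sin(4*t/3)*cos(4*t/3)/25

The Itô integral of a deterministic integrand f(s) has mean 0 because each increment f(s) * (B_{s+ds} - B_s) has mean 0. By the Itô isometry:
  Var( int_0^t f(s) dB_s ) = E[ (int_0^t f(s) dB_s)^2 ] = int_0^t f(s)^2 ds.
Here f(s) = -4*cos(4*s/3)/5, so f(s)^2 = 16*cos(4*s/3)^2/25. Integrate:
  int_0^t (16*cos(4*s/3)^2/25) ds = 8*t/25 + 6*sin(4*t/3)*cos(4*t/3)/25.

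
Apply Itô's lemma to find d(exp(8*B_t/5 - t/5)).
d(exp(8*B_t/5 - t/5)) = (27*exp(8*B_t/5 - t/5)/25) dt + (8*exp(8*B_t/5 - t/5)/5) dB_t

Itô's formula for f(t, x): d f(t, B_t) = (f_t + (1/2) f_xx) dt + f_x dB_t. Compute partials of f(t, x) = exp(-t/5 + 8*x/5):
  f_t(t,x)  = -exp(-t/5 + 8*x/5)/5
  f_x(t,x)  = 8*exp(-t/5 + 8*x/5)/5
  f_xx(t,x) = 64*exp(-t/5 + 8*x/5)/25
Assemble drift = f_t + (1/2) f_xx = 27*exp(-t/5 + 8*x/5)/25 and diffusion = f_x = 8*exp(-t/5 + 8*x/5)/5. Substituting x = B_t:
  d(exp(8*B_t/5 - t/5)) = (27*exp(8*B_t/5 - t/5)/25) dt + (8*exp(8*B_t/5 - t/5)/5) dB_t.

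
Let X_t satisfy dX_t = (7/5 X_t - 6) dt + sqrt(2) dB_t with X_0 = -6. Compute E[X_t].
E[X_t] = 30/7 - 72*exp(7*t/5)/7

Taking expectations and using E[dB_t] = 0, the mean m(t) = E[X_t] satisfies the ODE m'(t) = a m(t) + b with m(0) = x_0. With a = 7/5, b = -6, x_0 = -6, the solution is
  m(t) = x_0 * exp(a t) + (b/a) * (exp(a t) - 1)
       = (-6) * exp((7/5) t) + ((-6)/(7/5)) * (exp((7/5) t) - 1)
       = 30/7 - 72*exp(7*t/5)/7.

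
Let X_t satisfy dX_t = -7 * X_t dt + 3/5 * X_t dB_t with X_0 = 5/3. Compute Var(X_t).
Var(X_t) = (25*exp(9*t/25) - 25)*exp(-14*t)/9

For GBM dX = mu X dt + sigma X dB with X_0 = x_0, apply Itô to Y = log X: dY = (mu - sigma^2/2) dt + sigma dB, so Y_t = log(x_0) + (mu - sigma^2/2) t + sigma B_t and hence X_t = x_0 * exp((mu - sigma^2/2) t + sigma B_t).
With mu = -7, sigma = 3/5, x_0 = 5/3, this gives:
  X_t = 5/3 * exp((-359/50) * t + (3/5) * B_t).
Since sigma*B_t ~ Normal(0, sigma^2 t), E[exp(sigma*B_t)] = exp(sigma^2 t / 2); so E[X_t] = x_0 * exp((mu - sigma^2/2) t) * exp(sigma^2 t / 2) = x_0 * exp(mu t) = 5*exp(-7*t)/3.
Var(X_t) = E[X_t^2] - (E[X_t])^2 = x_0^2 * exp(2 mu t) * (exp(sigma^2 t) - 1) = (25*exp(9*t/25) - 25)*exp(-14*t)/9.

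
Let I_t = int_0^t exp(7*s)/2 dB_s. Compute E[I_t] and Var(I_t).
E[I_t] = 0; Var(I_t) = exp(14*t)/56 - 1/56

The Itô integral of a deterministic integrand f(s) has mean 0 because each increment f(s) * (B_{s+ds} - B_s) has mean 0. By the Itô isometry:
  Var( int_0^t f(s) dB_s ) = E[ (int_0^t f(s) dB_s)^2 ] = int_0^t f(s)^2 ds.
Here f(s) = exp(7*s)/2, so f(s)^2 = exp(14*s)/4. Integrate:
  int_0^t (exp(14*s)/4) ds = exp(14*t)/56 - 1/56.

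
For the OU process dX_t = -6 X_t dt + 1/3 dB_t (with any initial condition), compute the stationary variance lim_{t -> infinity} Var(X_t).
lim Var(X_t) = 1/108

The OU SDE dX = -theta X dt + sigma dB admits the integrating factor exp(theta t): d(exp(theta t) X_t) = sigma exp(theta t) dB_t. Integrating from 0 to t gives X_t = x_0 * exp(-theta t) + sigma * int_0^t exp(-theta (t-s)) dB_s for any initial x_0. The Itô integral has variance (by the Itô isometry) sigma^2 * int_0^t exp(-2 theta (t - s)) ds = sigma^2 * (1 - exp(-2 theta t)) / (2 theta), independent of x_0.
With theta = 6, sigma = 1/3:
  Var(X_t) = (1/3)^2 * (1 - exp(-2*6 t)) / (2 * 6) = 1/108 - exp(-12*t)/108.
As t -> infinity, exp(-2*6 t) -> 0, so the stationary variance is sigma^2 / (2 theta) = 1/108.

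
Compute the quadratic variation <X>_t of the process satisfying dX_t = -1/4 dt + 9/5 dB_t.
<X>_t = 81*t/25

For an Itô process dX_t = a(t) dt + b(t) dB_t, the quadratic variation is <X>_t = int_0^t b(s)^2 ds (the drift term does not contribute). Here b(s) = 9/5, so
  b(s)^2 = 81/25.
Integrating from 0 to t:
  <X>_t = int_0^t (81/25) ds = 81*t/25.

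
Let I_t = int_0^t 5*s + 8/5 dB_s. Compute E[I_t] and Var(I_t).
E[I_t] = 0; Var(I_t) = t*(625*t^2 + 600*t + 192)/75

The Itô integral of a deterministic integrand f(s) has mean 0 because each increment f(s) * (B_{s+ds} - B_s) has mean 0. By the Itô isometry:
  Var( int_0^t f(s) dB_s ) = E[ (int_0^t f(s) dB_s)^2 ] = int_0^t f(s)^2 ds.
Here f(s) = 5*s + 8/5, so f(s)^2 = (25*s + 8)^2/25. Integrate:
  int_0^t ((25*s + 8)^2/25) ds = t*(625*t^2 + 600*t + 192)/75.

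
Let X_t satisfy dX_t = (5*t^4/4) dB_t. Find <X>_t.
<X>_t = 25*t^9/144

For an Itô process dX_t = a(t) dt + b(t) dB_t, the quadratic variation is <X>_t = int_0^t b(s)^2 ds (the drift term does not contribute). Here b(s) = 5*s^4/4, so
  b(s)^2 = 25*s^8/16.
Integrating from 0 to t:
  <X>_t = int_0^t (25*s^8/16) ds = 25*t^9/144.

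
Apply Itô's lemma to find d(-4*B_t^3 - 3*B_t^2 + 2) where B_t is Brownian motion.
d(-4*B_t^3 - 3*B_t^2 + 2) = (-12*B_t - 3) dt + (6*B_t*(-2*B_t - 1)) dB_t

Itô's formula for f(B_t) gives d f(B_t) = f'(B_t) dB_t + (1/2) f''(B_t) dt. Compute derivatives of f(x) = -4*x^3 - 3*x^2 + 2:
  f'(x)  = 6*x*(-2*x - 1)
  f''(x) = -24*x - 6
Substitute x = B_t and multiply the f'' term by 1/2:
  drift     = (1/2) * (-24*x - 6) evaluated at B_t = -12*B_t - 3
  diffusion = (6*x*(-2*x - 1)) evaluated at B_t = 6*B_t*(-2*B_t - 1)
Therefore d(-4*B_t^3 - 3*B_t^2 + 2) = (-12*B_t - 3) dt + (6*B_t*(-2*B_t - 1)) dB_t.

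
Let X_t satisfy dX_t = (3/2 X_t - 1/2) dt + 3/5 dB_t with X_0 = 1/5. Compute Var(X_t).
Var(X_t) = 3*exp(3*t)/25 - 3/25

The variance V(t) = Var(X_t) satisfies V'(t) = 2 a V(t) + c^2 with V(0) = 0 (drift coefficient is linear in X, diffusion is constant). With a = 3/2, c = 3/5, the solution is
  V(t) = (c^2 / (2 a)) * (exp(2 a t) - 1)
       = ((3/5)^2 / (2*(3/2))) * (exp(3 t) - 1)
       = 3*exp(3*t)/25 - 3/25.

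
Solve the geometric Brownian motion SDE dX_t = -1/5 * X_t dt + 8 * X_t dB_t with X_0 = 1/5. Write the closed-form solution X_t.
X_t = 1/5 * exp((-161/5) * t + (8) * B_t)

For GBM dX = mu X dt + sigma X dB with X_0 = x_0, apply Itô to Y = log X: dY = (mu - sigma^2/2) dt + sigma dB, so Y_t = log(x_0) + (mu - sigma^2/2) t + sigma B_t and hence X_t = x_0 * exp((mu - sigma^2/2) t + sigma B_t).
With mu = -1/5, sigma = 8, x_0 = 1/5, this gives:
  X_t = 1/5 * exp((-161/5) * t + (8) * B_t).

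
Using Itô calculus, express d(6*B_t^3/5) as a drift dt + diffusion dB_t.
d(6*B_t^3/5) = (18*B_t/5) dt + (18*B_t^2/5) dB_t

Itô's formula for f(B_t) gives d f(B_t) = f'(B_t) dB_t + (1/2) f''(B_t) dt. Compute derivatives of f(x) = 6*x^3/5:
  f'(x)  = 18*x^2/5
  f''(x) = 36*x/5
Substitute x = B_t and multiply the f'' term by 1/2:
  drift     = (1/2) * (36*x/5) evaluated at B_t = 18*B_t/5
  diffusion = (18*x^2/5) evaluated at B_t = 18*B_t^2/5
Therefore d(6*B_t^3/5) = (18*B_t/5) dt + (18*B_t^2/5) dB_t.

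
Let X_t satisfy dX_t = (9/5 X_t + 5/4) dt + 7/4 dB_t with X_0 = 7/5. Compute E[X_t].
E[X_t] = 377*exp(9*t/5)/180 - 25/36

Taking expectations and using E[dB_t] = 0, the mean m(t) = E[X_t] satisfies the ODE m'(t) = a m(t) + b with m(0) = x_0. With a = 9/5, b = 5/4, x_0 = 7/5, the solution is
  m(t) = x_0 * exp(a t) + (b/a) * (exp(a t) - 1)
       = (7/5) * exp((9/5) t) + ((5/4)/(9/5)) * (exp((9/5) t) - 1)
       = 377*exp(9*t/5)/180 - 25/36.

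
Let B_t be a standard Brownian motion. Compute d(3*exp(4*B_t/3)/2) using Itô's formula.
d(3*exp(4*B_t/3)/2) = (4*exp(4*B_t/3)/3) dt + (2*exp(4*B_t/3)) dB_t

Itô's formula for f(B_t) gives d f(B_t) = f'(B_t) dB_t + (1/2) f''(B_t) dt. Compute derivatives of f(x) = 3*exp(4*x/3)/2:
  f'(x)  = 2*exp(4*x/3)
  f''(x) = 8*exp(4*x/3)/3
Substitute x = B_t and multiply the f'' term by 1/2:
  drift     = (1/2) * (8*exp(4*x/3)/3) evaluated at B_t = 4*exp(4*B_t/3)/3
  diffusion = (2*exp(4*x/3)) evaluated at B_t = 2*exp(4*B_t/3)
Therefore d(3*exp(4*B_t/3)/2) = (4*exp(4*B_t/3)/3) dt + (2*exp(4*B_t/3)) dB_t.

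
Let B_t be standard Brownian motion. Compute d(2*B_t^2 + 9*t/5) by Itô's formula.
d(2*B_t^2 + 9*t/5) = (19/5) dt + (4*B_t) dB_t

Itô's formula for f(t, x): d f(t, B_t) = (f_t + (1/2) f_xx) dt + f_x dB_t. Compute partials of f(t, x) = 9*t/5 + 2*x^2:
  f_t(t,x)  = 9/5
  f_x(t,x)  = 4*x
  f_xx(t,x) = 4
Assemble drift = f_t + (1/2) f_xx = 19/5 and diffusion = f_x = 4*x. Substituting x = B_t:
  d(2*B_t^2 + 9*t/5) = (19/5) dt + (4*B_t) dB_t.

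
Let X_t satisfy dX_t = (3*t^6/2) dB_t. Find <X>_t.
<X>_t = 9*t^13/52

For an Itô process dX_t = a(t) dt + b(t) dB_t, the quadratic variation is <X>_t = int_0^t b(s)^2 ds (the drift term does not contribute). Here b(s) = 3*s^6/2, so
  b(s)^2 = 9*s^12/4.
Integrating from 0 to t:
  <X>_t = int_0^t (9*s^12/4) ds = 9*t^13/52.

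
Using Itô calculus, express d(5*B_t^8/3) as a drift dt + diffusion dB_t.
d(5*B_t^8/3) = (140*B_t^6/3) dt + (40*B_t^7/3) dB_t

Itô's formula for f(B_t) gives d f(B_t) = f'(B_t) dB_t + (1/2) f''(B_t) dt. Compute derivatives of f(x) = 5*x^8/3:
  f'(x)  = 40*x^7/3
  f''(x) = 280*x^6/3
Substitute x = B_t and multiply the f'' term by 1/2:
  drift     = (1/2) * (280*x^6/3) evaluated at B_t = 140*B_t^6/3
  diffusion = (40*x^7/3) evaluated at B_t = 40*B_t^7/3
Therefore d(5*B_t^8/3) = (140*B_t^6/3) dt + (40*B_t^7/3) dB_t.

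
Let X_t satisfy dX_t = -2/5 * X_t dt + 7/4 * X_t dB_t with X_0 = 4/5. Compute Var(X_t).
Var(X_t) = (16*exp(49*t/16) - 16)*exp(-4*t/5)/25

For GBM dX = mu X dt + sigma X dB with X_0 = x_0, apply Itô to Y = log X: dY = (mu - sigma^2/2) dt + sigma dB, so Y_t = log(x_0) + (mu - sigma^2/2) t + sigma B_t and hence X_t = x_0 * exp((mu - sigma^2/2) t + sigma B_t).
With mu = -2/5, sigma = 7/4, x_0 = 4/5, this gives:
  X_t = 4/5 * exp((-309/160) * t + (7/4) * B_t).
Since sigma*B_t ~ Normal(0, sigma^2 t), E[exp(sigma*B_t)] = exp(sigma^2 t / 2); so E[X_t] = x_0 * exp((mu - sigma^2/2) t) * exp(sigma^2 t / 2) = x_0 * exp(mu t) = 4*exp(-2*t/5)/5.
Var(X_t) = E[X_t^2] - (E[X_t])^2 = x_0^2 * exp(2 mu t) * (exp(sigma^2 t) - 1) = (16*exp(49*t/16) - 16)*exp(-4*t/5)/25.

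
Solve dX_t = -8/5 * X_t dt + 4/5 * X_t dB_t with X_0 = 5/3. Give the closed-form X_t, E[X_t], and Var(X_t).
X_t = 5/3 * exp((-48/25) t + (4/5) B_t); E[X_t] = 5*exp(-8*t/5)/3; Var(X_t) = (25*exp(16*t/25) - 25)*exp(-16*t/5)/9

For GBM dX = mu X dt + sigma X dB with X_0 = x_0, apply Itô to Y = log X: dY = (mu - sigma^2/2) dt + sigma dB, so Y_t = log(x_0) + (mu - sigma^2/2) t + sigma B_t and hence X_t = x_0 * exp((mu - sigma^2/2) t + sigma B_t).
With mu = -8/5, sigma = 4/5, x_0 = 5/3, this gives:
  X_t = 5/3 * exp((-48/25) * t + (4/5) * B_t).
Since sigma*B_t ~ Normal(0, sigma^2 t), E[exp(sigma*B_t)] = exp(sigma^2 t / 2); so E[X_t] = x_0 * exp((mu - sigma^2/2) t) * exp(sigma^2 t / 2) = x_0 * exp(mu t) = 5*exp(-8*t/5)/3.
Var(X_t) = E[X_t^2] - (E[X_t])^2 = x_0^2 * exp(2 mu t) * (exp(sigma^2 t) - 1) = (25*exp(16*t/25) - 25)*exp(-16*t/5)/9.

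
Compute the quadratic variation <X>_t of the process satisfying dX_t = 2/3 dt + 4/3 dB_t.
<X>_t = 16*t/9

For an Itô process dX_t = a(t) dt + b(t) dB_t, the quadratic variation is <X>_t = int_0^t b(s)^2 ds (the drift term does not contribute). Here b(s) = 4/3, so
  b(s)^2 = 16/9.
Integrating from 0 to t:
  <X>_t = int_0^t (16/9) ds = 16*t/9.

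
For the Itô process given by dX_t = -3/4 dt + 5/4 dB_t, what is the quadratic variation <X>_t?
<X>_t = 25*t/16

For an Itô process dX_t = a(t) dt + b(t) dB_t, the quadratic variation is <X>_t = int_0^t b(s)^2 ds (the drift term does not contribute). Here b(s) = 5/4, so
  b(s)^2 = 25/16.
Integrating from 0 to t:
  <X>_t = int_0^t (25/16) ds = 25*t/16.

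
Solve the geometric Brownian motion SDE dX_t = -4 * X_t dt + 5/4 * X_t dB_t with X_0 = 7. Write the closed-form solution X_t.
X_t = 7 * exp((-153/32) * t + (5/4) * B_t)

For GBM dX = mu X dt + sigma X dB with X_0 = x_0, apply Itô to Y = log X: dY = (mu - sigma^2/2) dt + sigma dB, so Y_t = log(x_0) + (mu - sigma^2/2) t + sigma B_t and hence X_t = x_0 * exp((mu - sigma^2/2) t + sigma B_t).
With mu = -4, sigma = 5/4, x_0 = 7, this gives:
  X_t = 7 * exp((-153/32) * t + (5/4) * B_t).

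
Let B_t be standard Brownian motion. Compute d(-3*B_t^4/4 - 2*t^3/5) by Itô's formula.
d(-3*B_t^4/4 - 2*t^3/5) = (-9*B_t^2/2 - 6*t^2/5) dt + (-3*B_t^3) dB_t

Itô's formula for f(t, x): d f(t, B_t) = (f_t + (1/2) f_xx) dt + f_x dB_t. Compute partials of f(t, x) = -2*t^3/5 - 3*x^4/4:
  f_t(t,x)  = -6*t^2/5
  f_x(t,x)  = -3*x^3
  f_xx(t,x) = -9*x^2
Assemble drift = f_t + (1/2) f_xx = -6*t^2/5 - 9*x^2/2 and diffusion = f_x = -3*x^3. Substituting x = B_t:
  d(-3*B_t^4/4 - 2*t^3/5) = (-9*B_t^2/2 - 6*t^2/5) dt + (-3*B_t^3) dB_t.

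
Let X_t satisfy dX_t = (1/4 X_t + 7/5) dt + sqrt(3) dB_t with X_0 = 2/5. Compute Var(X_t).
Var(X_t) = 6*exp(t/2) - 6

The variance V(t) = Var(X_t) satisfies V'(t) = 2 a V(t) + c^2 with V(0) = 0 (drift coefficient is linear in X, diffusion is constant). With a = 1/4, c = sqrt(3), the solution is
  V(t) = (c^2 / (2 a)) * (exp(2 a t) - 1)
       = (sqrt(3)^2 / (2*(1/4))) * (exp((1/2) t) - 1)
       = 6*exp(t/2) - 6.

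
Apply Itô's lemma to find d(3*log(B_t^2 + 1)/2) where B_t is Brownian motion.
d(3*log(B_t^2 + 1)/2) = (3*(1 - B_t^2)/(2*(B_t^2 + 1)^2)) dt + (3*B_t/(B_t^2 + 1)) dB_t

Itô's formula for f(B_t) gives d f(B_t) = f'(B_t) dB_t + (1/2) f''(B_t) dt. Compute derivatives of f(x) = 3*log(x^2 + 1)/2:
  f'(x)  = 3*x/(x^2 + 1)
  f''(x) = 3*(1 - x^2)/(x^2 + 1)^2
Substitute x = B_t and multiply the f'' term by 1/2:
  drift     = (1/2) * (3*(1 - x^2)/(x^2 + 1)^2) evaluated at B_t = 3*(1 - B_t^2)/(2*(B_t^2 + 1)^2)
  diffusion = (3*x/(x^2 + 1)) evaluated at B_t = 3*B_t/(B_t^2 + 1)
Therefore d(3*log(B_t^2 + 1)/2) = (3*(1 - B_t^2)/(2*(B_t^2 + 1)^2)) dt + (3*B_t/(B_t^2 + 1)) dB_t.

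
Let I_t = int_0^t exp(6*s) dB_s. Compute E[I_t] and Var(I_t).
E[I_t] = 0; Var(I_t) = exp(12*t)/12 - 1/12

The Itô integral of a deterministic integrand f(s) has mean 0 because each increment f(s) * (B_{s+ds} - B_s) has mean 0. By the Itô isometry:
  Var( int_0^t f(s) dB_s ) = E[ (int_0^t f(s) dB_s)^2 ] = int_0^t f(s)^2 ds.
Here f(s) = exp(6*s), so f(s)^2 = exp(12*s). Integrate:
  int_0^t (exp(12*s)) ds = exp(12*t)/12 - 1/12.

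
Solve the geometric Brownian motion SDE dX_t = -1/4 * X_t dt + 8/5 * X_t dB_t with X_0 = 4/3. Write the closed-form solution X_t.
X_t = 4/3 * exp((-153/100) * t + (8/5) * B_t)

For GBM dX = mu X dt + sigma X dB with X_0 = x_0, apply Itô to Y = log X: dY = (mu - sigma^2/2) dt + sigma dB, so Y_t = log(x_0) + (mu - sigma^2/2) t + sigma B_t and hence X_t = x_0 * exp((mu - sigma^2/2) t + sigma B_t).
With mu = -1/4, sigma = 8/5, x_0 = 4/3, this gives:
  X_t = 4/3 * exp((-153/100) * t + (8/5) * B_t).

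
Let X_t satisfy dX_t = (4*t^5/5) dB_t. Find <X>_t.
<X>_t = 16*t^11/275

For an Itô process dX_t = a(t) dt + b(t) dB_t, the quadratic variation is <X>_t = int_0^t b(s)^2 ds (the drift term does not contribute). Here b(s) = 4*s^5/5, so
  b(s)^2 = 16*s^10/25.
Integrating from 0 to t:
  <X>_t = int_0^t (16*s^10/25) ds = 16*t^11/275.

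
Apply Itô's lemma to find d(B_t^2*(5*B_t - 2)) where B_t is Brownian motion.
d(B_t^2*(5*B_t - 2)) = (15*B_t - 2) dt + (B_t*(15*B_t - 4)) dB_t

Itô's formula for f(B_t) gives d f(B_t) = f'(B_t) dB_t + (1/2) f''(B_t) dt. Compute derivatives of f(x) = x^2*(5*x - 2):
  f'(x)  = x*(15*x - 4)
  f''(x) = 30*x - 4
Substitute x = B_t and multiply the f'' term by 1/2:
  drift     = (1/2) * (30*x - 4) evaluated at B_t = 15*B_t - 2
  diffusion = (x*(15*x - 4)) evaluated at B_t = B_t*(15*B_t - 4)
Therefore d(B_t^2*(5*B_t - 2)) = (15*B_t - 2) dt + (B_t*(15*B_t - 4)) dB_t.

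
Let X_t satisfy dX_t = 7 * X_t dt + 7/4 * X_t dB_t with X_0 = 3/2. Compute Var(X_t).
Var(X_t) = 9*(exp(49*t/16) - 1)*exp(14*t)/4

For GBM dX = mu X dt + sigma X dB with X_0 = x_0, apply Itô to Y = log X: dY = (mu - sigma^2/2) dt + sigma dB, so Y_t = log(x_0) + (mu - sigma^2/2) t + sigma B_t and hence X_t = x_0 * exp((mu - sigma^2/2) t + sigma B_t).
With mu = 7, sigma = 7/4, x_0 = 3/2, this gives:
  X_t = 3/2 * exp((175/32) * t + (7/4) * B_t).
Since sigma*B_t ~ Normal(0, sigma^2 t), E[exp(sigma*B_t)] = exp(sigma^2 t / 2); so E[X_t] = x_0 * exp((mu - sigma^2/2) t) * exp(sigma^2 t / 2) = x_0 * exp(mu t) = 3*exp(7*t)/2.
Var(X_t) = E[X_t^2] - (E[X_t])^2 = x_0^2 * exp(2 mu t) * (exp(sigma^2 t) - 1) = 9*(exp(49*t/16) - 1)*exp(14*t)/4.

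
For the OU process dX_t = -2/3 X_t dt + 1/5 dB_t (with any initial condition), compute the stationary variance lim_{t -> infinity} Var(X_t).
lim Var(X_t) = 3/100

The OU SDE dX = -theta X dt + sigma dB admits the integrating factor exp(theta t): d(exp(theta t) X_t) = sigma exp(theta t) dB_t. Integrating from 0 to t gives X_t = x_0 * exp(-theta t) + sigma * int_0^t exp(-theta (t-s)) dB_s for any initial x_0. The Itô integral has variance (by the Itô isometry) sigma^2 * int_0^t exp(-2 theta (t - s)) ds = sigma^2 * (1 - exp(-2 theta t)) / (2 theta), independent of x_0.
With theta = 2/3, sigma = 1/5:
  Var(X_t) = (1/5)^2 * (1 - exp(-2*2/3 t)) / (2 * 2/3) = 3/100 - 3*exp(-4*t/3)/100.
As t -> infinity, exp(-2*2/3 t) -> 0, so the stationary variance is sigma^2 / (2 theta) = 3/100.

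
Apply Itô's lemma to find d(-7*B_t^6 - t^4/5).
d(-7*B_t^6 - t^4/5) = (-105*B_t^4 - 4*t^3/5) dt + (-42*B_t^5) dB_t

Itô's formula for f(t, x): d f(t, B_t) = (f_t + (1/2) f_xx) dt + f_x dB_t. Compute partials of f(t, x) = -t^4/5 - 7*x^6:
  f_t(t,x)  = -4*t^3/5
  f_x(t,x)  = -42*x^5
  f_xx(t,x) = -210*x^4
Assemble drift = f_t + (1/2) f_xx = -4*t^3/5 - 105*x^4 and diffusion = f_x = -42*x^5. Substituting x = B_t:
  d(-7*B_t^6 - t^4/5) = (-105*B_t^4 - 4*t^3/5) dt + (-42*B_t^5) dB_t.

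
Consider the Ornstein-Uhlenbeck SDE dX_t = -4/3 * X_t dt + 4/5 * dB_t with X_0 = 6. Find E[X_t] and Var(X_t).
E[X_t] = 6*exp(-4*t/3); Var(X_t) = 6/25 - 6*exp(-8*t/3)/25

The OU SDE dX = -theta X dt + sigma dB admits the integrating factor exp(theta t): d(exp(theta t) X_t) = sigma exp(theta t) dB_t. Integrating from 0 to t:
  X_t = x_0 * exp(-theta t) + sigma * int_0^t exp(-theta (t-s)) dB_s.
The Itô integral has mean 0 and (by the Itô isometry) variance sigma^2 * int_0^t exp(-2 theta (t - s)) ds = sigma^2 * (1 - exp(-2 theta t)) / (2 theta).
With theta = 4/3, sigma = 4/5, x_0 = 6:
  E[X_t] = 6 * exp(-4/3 t) = 6*exp(-4*t/3)
  Var(X_t) = (4/5)^2 * (1 - exp(-2*4/3 t)) / (2 * 4/3) = 6/25 - 6*exp(-8*t/3)/25.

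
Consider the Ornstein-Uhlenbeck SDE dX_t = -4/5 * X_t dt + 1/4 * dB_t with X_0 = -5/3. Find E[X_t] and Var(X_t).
E[X_t] = -5*exp(-4*t/5)/3; Var(X_t) = 5/128 - 5*exp(-8*t/5)/128

The OU SDE dX = -theta X dt + sigma dB admits the integrating factor exp(theta t): d(exp(theta t) X_t) = sigma exp(theta t) dB_t. Integrating from 0 to t:
  X_t = x_0 * exp(-theta t) + sigma * int_0^t exp(-theta (t-s)) dB_s.
The Itô integral has mean 0 and (by the Itô isometry) variance sigma^2 * int_0^t exp(-2 theta (t - s)) ds = sigma^2 * (1 - exp(-2 theta t)) / (2 theta).
With theta = 4/5, sigma = 1/4, x_0 = -5/3:
  E[X_t] = -5/3 * exp(-4/5 t) = -5*exp(-4*t/5)/3
  Var(X_t) = (1/4)^2 * (1 - exp(-2*4/5 t)) / (2 * 4/5) = 5/128 - 5*exp(-8*t/5)/128.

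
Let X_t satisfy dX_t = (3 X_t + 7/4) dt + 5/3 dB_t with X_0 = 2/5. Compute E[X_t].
E[X_t] = 59*exp(3*t)/60 - 7/12

Taking expectations and using E[dB_t] = 0, the mean m(t) = E[X_t] satisfies the ODE m'(t) = a m(t) + b with m(0) = x_0. With a = 3, b = 7/4, x_0 = 2/5, the solution is
  m(t) = x_0 * exp(a t) + (b/a) * (exp(a t) - 1)
       = (2/5) * exp(3 t) + ((7/4)/3) * (exp(3 t) - 1)
       = 59*exp(3*t)/60 - 7/12.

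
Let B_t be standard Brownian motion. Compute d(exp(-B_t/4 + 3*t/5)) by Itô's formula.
d(exp(-B_t/4 + 3*t/5)) = (101*exp(-B_t/4 + 3*t/5)/160) dt + (-exp(-B_t/4 + 3*t/5)/4) dB_t

Itô's formula for f(t, x): d f(t, B_t) = (f_t + (1/2) f_xx) dt + f_x dB_t. Compute partials of f(t, x) = exp(3*t/5 - x/4):
  f_t(t,x)  = 3*exp(3*t/5 - x/4)/5
  f_x(t,x)  = -exp(3*t/5 - x/4)/4
  f_xx(t,x) = exp(3*t/5 - x/4)/16
Assemble drift = f_t + (1/2) f_xx = 101*exp(3*t/5 - x/4)/160 and diffusion = f_x = -exp(3*t/5 - x/4)/4. Substituting x = B_t:
  d(exp(-B_t/4 + 3*t/5)) = (101*exp(-B_t/4 + 3*t/5)/160) dt + (-exp(-B_t/4 + 3*t/5)/4) dB_t.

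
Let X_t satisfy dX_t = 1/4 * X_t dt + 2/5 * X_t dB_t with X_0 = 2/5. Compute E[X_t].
E[X_t] = 2*exp(t/4)/5

For GBM dX = mu X dt + sigma X dB with X_0 = x_0, apply Itô to Y = log X: dY = (mu - sigma^2/2) dt + sigma dB, so Y_t = log(x_0) + (mu - sigma^2/2) t + sigma B_t and hence X_t = x_0 * exp((mu - sigma^2/2) t + sigma B_t).
With mu = 1/4, sigma = 2/5, x_0 = 2/5, this gives:
  X_t = 2/5 * exp((17/100) * t + (2/5) * B_t).
Since sigma*B_t ~ Normal(0, sigma^2 t), E[exp(sigma*B_t)] = exp(sigma^2 t / 2); so E[X_t] = x_0 * exp((mu - sigma^2/2) t) * exp(sigma^2 t / 2) = x_0 * exp(mu t) = 2*exp(t/4)/5.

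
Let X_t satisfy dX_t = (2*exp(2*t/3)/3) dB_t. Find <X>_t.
<X>_t = exp(4*t/3)/3 - 1/3

For an Itô process dX_t = a(t) dt + b(t) dB_t, the quadratic variation is <X>_t = int_0^t b(s)^2 ds (the drift term does not contribute). Here b(s) = 2*exp(2*s/3)/3, so
  b(s)^2 = 4*exp(4*s/3)/9.
Integrating from 0 to t:
  <X>_t = int_0^t (4*exp(4*s/3)/9) ds = exp(4*t/3)/3 - 1/3.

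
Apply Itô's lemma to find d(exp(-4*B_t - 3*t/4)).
d(exp(-4*B_t - 3*t/4)) = (29*exp(-4*B_t - 3*t/4)/4) dt + (-4*exp(-4*B_t - 3*t/4)) dB_t

Itô's formula for f(t, x): d f(t, B_t) = (f_t + (1/2) f_xx) dt + f_x dB_t. Compute partials of f(t, x) = exp(-3*t/4 - 4*x):
  f_t(t,x)  = -3*exp(-3*t/4 - 4*x)/4
  f_x(t,x)  = -4*exp(-3*t/4 - 4*x)
  f_xx(t,x) = 16*exp(-3*t/4 - 4*x)
Assemble drift = f_t + (1/2) f_xx = 29*exp(-3*t/4 - 4*x)/4 and diffusion = f_x = -4*exp(-3*t/4 - 4*x). Substituting x = B_t:
  d(exp(-4*B_t - 3*t/4)) = (29*exp(-4*B_t - 3*t/4)/4) dt + (-4*exp(-4*B_t - 3*t/4)) dB_t.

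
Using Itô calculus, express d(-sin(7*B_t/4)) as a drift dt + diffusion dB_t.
d(-sin(7*B_t/4)) = (49*sin(7*B_t/4)/32) dt + (-7*cos(7*B_t/4)/4) dB_t

Itô's formula for f(B_t) gives d f(B_t) = f'(B_t) dB_t + (1/2) f''(B_t) dt. Compute derivatives of f(x) = -sin(7*x/4):
  f'(x)  = -7*cos(7*x/4)/4
  f''(x) = 49*sin(7*x/4)/16
Substitute x = B_t and multiply the f'' term by 1/2:
  drift     = (1/2) * (49*sin(7*x/4)/16) evaluated at B_t = 49*sin(7*B_t/4)/32
  diffusion = (-7*cos(7*x/4)/4) evaluated at B_t = -7*cos(7*B_t/4)/4
Therefore d(-sin(7*B_t/4)) = (49*sin(7*B_t/4)/32) dt + (-7*cos(7*B_t/4)/4) dB_t.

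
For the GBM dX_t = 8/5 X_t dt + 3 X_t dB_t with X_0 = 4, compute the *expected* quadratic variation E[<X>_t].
E[<X>_t] = 720*exp(61*t/5)/61 - 720/61

<X>_t = int_0^t (3 * X_s)^2 ds. Taking expectation inside the integral: E[<X>_t] = 3^2 * int_0^t E[X_s^2] ds. For GBM, E[X_s^2] = x_0^2 * exp((2 mu + sigma^2) s). Integrating:
  E[<X>_t] = 3^2 * 4^2 * (exp((2*(8/5) + 3^2) t) - 1) / (2*(8/5) + 3^2)
           = 3^2 * 4^2 * (exp((61/5) t) - 1) / (61/5) = 720*exp(61*t/5)/61 - 720/61.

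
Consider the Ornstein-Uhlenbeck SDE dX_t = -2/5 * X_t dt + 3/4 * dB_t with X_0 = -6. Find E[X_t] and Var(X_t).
E[X_t] = -6*exp(-2*t/5); Var(X_t) = 45/64 - 45*exp(-4*t/5)/64

The OU SDE dX = -theta X dt + sigma dB admits the integrating factor exp(theta t): d(exp(theta t) X_t) = sigma exp(theta t) dB_t. Integrating from 0 to t:
  X_t = x_0 * exp(-theta t) + sigma * int_0^t exp(-theta (t-s)) dB_s.
The Itô integral has mean 0 and (by the Itô isometry) variance sigma^2 * int_0^t exp(-2 theta (t - s)) ds = sigma^2 * (1 - exp(-2 theta t)) / (2 theta).
With theta = 2/5, sigma = 3/4, x_0 = -6:
  E[X_t] = -6 * exp(-2/5 t) = -6*exp(-2*t/5)
  Var(X_t) = (3/4)^2 * (1 - exp(-2*2/5 t)) / (2 * 2/5) = 45/64 - 45*exp(-4*t/5)/64.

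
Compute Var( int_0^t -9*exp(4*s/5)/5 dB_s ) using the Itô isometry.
Var = 81*exp(8*t/5)/40 - 81/40

The Itô integral of a deterministic integrand f(s) has mean 0 because each increment f(s) * (B_{s+ds} - B_s) has mean 0. By the Itô isometry:
  Var( int_0^t f(s) dB_s ) = E[ (int_0^t f(s) dB_s)^2 ] = int_0^t f(s)^2 ds.
Here f(s) = -9*exp(4*s/5)/5, so f(s)^2 = 81*exp(8*s/5)/25. Integrate:
  int_0^t (81*exp(8*s/5)/25) ds = 81*exp(8*t/5)/40 - 81/40.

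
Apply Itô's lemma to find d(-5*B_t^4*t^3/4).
d(-5*B_t^4*t^3/4) = (15*B_t^2*t^2*(-B_t^2 - 2*t)/4) dt + (-5*B_t^3*t^3) dB_t

Itô's formula for f(t, x): d f(t, B_t) = (f_t + (1/2) f_xx) dt + f_x dB_t. Compute partials of f(t, x) = -5*t^3*x^4/4:
  f_t(t,x)  = -15*t^2*x^4/4
  f_x(t,x)  = -5*t^3*x^3
  f_xx(t,x) = -15*t^3*x^2
Assemble drift = f_t + (1/2) f_xx = 15*t^2*x^2*(-2*t - x^2)/4 and diffusion = f_x = -5*t^3*x^3. Substituting x = B_t:
  d(-5*B_t^4*t^3/4) = (15*B_t^2*t^2*(-B_t^2 - 2*t)/4) dt + (-5*B_t^3*t^3) dB_t.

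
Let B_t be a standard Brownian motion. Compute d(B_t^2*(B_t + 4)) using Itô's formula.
d(B_t^2*(B_t + 4)) = (3*B_t + 4) dt + (B_t*(3*B_t + 8)) dB_t

Itô's formula for f(B_t) gives d f(B_t) = f'(B_t) dB_t + (1/2) f''(B_t) dt. Compute derivatives of f(x) = x^2*(x + 4):
  f'(x)  = x*(3*x + 8)
  f''(x) = 6*x + 8
Substitute x = B_t and multiply the f'' term by 1/2:
  drift     = (1/2) * (6*x + 8) evaluated at B_t = 3*B_t + 4
  diffusion = (x*(3*x + 8)) evaluated at B_t = B_t*(3*B_t + 8)
Therefore d(B_t^2*(B_t + 4)) = (3*B_t + 4) dt + (B_t*(3*B_t + 8)) dB_t.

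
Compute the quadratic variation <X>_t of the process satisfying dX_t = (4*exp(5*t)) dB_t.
<X>_t = 8*exp(10*t)/5 - 8/5

For an Itô process dX_t = a(t) dt + b(t) dB_t, the quadratic variation is <X>_t = int_0^t b(s)^2 ds (the drift term does not contribute). Here b(s) = 4*exp(5*s), so
  b(s)^2 = 16*exp(10*s).
Integrating from 0 to t:
  <X>_t = int_0^t (16*exp(10*s)) ds = 8*exp(10*t)/5 - 8/5.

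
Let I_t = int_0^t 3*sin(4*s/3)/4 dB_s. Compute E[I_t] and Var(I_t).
E[I_t] = 0; Var(I_t) = 9*t/32 - 27*sin(4*t/3)*cos(4*t/3)/128

The Itô integral of a deterministic integrand f(s) has mean 0 because each increment f(s) * (B_{s+ds} - B_s) has mean 0. By the Itô isometry:
  Var( int_0^t f(s) dB_s ) = E[ (int_0^t f(s) dB_s)^2 ] = int_0^t f(s)^2 ds.
Here f(s) = 3*sin(4*s/3)/4, so f(s)^2 = 9*sin(4*s/3)^2/16. Integrate:
  int_0^t (9*sin(4*s/3)^2/16) ds = 9*t/32 - 27*sin(4*t/3)*cos(4*t/3)/128.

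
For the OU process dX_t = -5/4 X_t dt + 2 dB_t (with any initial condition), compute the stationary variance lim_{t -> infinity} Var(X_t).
lim Var(X_t) = 8/5

The OU SDE dX = -theta X dt + sigma dB admits the integrating factor exp(theta t): d(exp(theta t) X_t) = sigma exp(theta t) dB_t. Integrating from 0 to t gives X_t = x_0 * exp(-theta t) + sigma * int_0^t exp(-theta (t-s)) dB_s for any initial x_0. The Itô integral has variance (by the Itô isometry) sigma^2 * int_0^t exp(-2 theta (t - s)) ds = sigma^2 * (1 - exp(-2 theta t)) / (2 theta), independent of x_0.
With theta = 5/4, sigma = 2:
  Var(X_t) = (2)^2 * (1 - exp(-2*5/4 t)) / (2 * 5/4) = 8/5 - 8*exp(-5*t/2)/5.
As t -> infinity, exp(-2*5/4 t) -> 0, so the stationary variance is sigma^2 / (2 theta) = 8/5.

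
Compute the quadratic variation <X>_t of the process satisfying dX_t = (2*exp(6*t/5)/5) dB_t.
<X>_t = exp(12*t/5)/15 - 1/15

For an Itô process dX_t = a(t) dt + b(t) dB_t, the quadratic variation is <X>_t = int_0^t b(s)^2 ds (the drift term does not contribute). Here b(s) = 2*exp(6*s/5)/5, so
  b(s)^2 = 4*exp(12*s/5)/25.
Integrating from 0 to t:
  <X>_t = int_0^t (4*exp(12*s/5)/25) ds = exp(12*t/5)/15 - 1/15.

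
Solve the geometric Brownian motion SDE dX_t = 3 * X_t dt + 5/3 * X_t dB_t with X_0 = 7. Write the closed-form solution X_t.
X_t = 7 * exp((29/18) * t + (5/3) * B_t)

For GBM dX = mu X dt + sigma X dB with X_0 = x_0, apply Itô to Y = log X: dY = (mu - sigma^2/2) dt + sigma dB, so Y_t = log(x_0) + (mu - sigma^2/2) t + sigma B_t and hence X_t = x_0 * exp((mu - sigma^2/2) t + sigma B_t).
With mu = 3, sigma = 5/3, x_0 = 7, this gives:
  X_t = 7 * exp((29/18) * t + (5/3) * B_t).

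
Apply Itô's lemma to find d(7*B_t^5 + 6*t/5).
d(7*B_t^5 + 6*t/5) = (70*B_t^3 + 6/5) dt + (35*B_t^4) dB_t

Itô's formula for f(t, x): d f(t, B_t) = (f_t + (1/2) f_xx) dt + f_x dB_t. Compute partials of f(t, x) = 6*t/5 + 7*x^5:
  f_t(t,x)  = 6/5
  f_x(t,x)  = 35*x^4
  f_xx(t,x) = 140*x^3
Assemble drift = f_t + (1/2) f_xx = 70*x^3 + 6/5 and diffusion = f_x = 35*x^4. Substituting x = B_t:
  d(7*B_t^5 + 6*t/5) = (70*B_t^3 + 6/5) dt + (35*B_t^4) dB_t.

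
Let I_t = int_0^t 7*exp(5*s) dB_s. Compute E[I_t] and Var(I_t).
E[I_t] = 0; Var(I_t) = 49*exp(10*t)/10 - 49/10

The Itô integral of a deterministic integrand f(s) has mean 0 because each increment f(s) * (B_{s+ds} - B_s) has mean 0. By the Itô isometry:
  Var( int_0^t f(s) dB_s ) = E[ (int_0^t f(s) dB_s)^2 ] = int_0^t f(s)^2 ds.
Here f(s) = 7*exp(5*s), so f(s)^2 = 49*exp(10*s). Integrate:
  int_0^t (49*exp(10*s)) ds = 49*exp(10*t)/10 - 49/10.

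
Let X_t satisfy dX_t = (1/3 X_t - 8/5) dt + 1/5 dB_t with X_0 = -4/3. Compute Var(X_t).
Var(X_t) = 3*exp(2*t/3)/50 - 3/50

The variance V(t) = Var(X_t) satisfies V'(t) = 2 a V(t) + c^2 with V(0) = 0 (drift coefficient is linear in X, diffusion is constant). With a = 1/3, c = 1/5, the solution is
  V(t) = (c^2 / (2 a)) * (exp(2 a t) - 1)
       = ((1/5)^2 / (2*(1/3))) * (exp((2/3) t) - 1)
       = 3*exp(2*t/3)/50 - 3/50.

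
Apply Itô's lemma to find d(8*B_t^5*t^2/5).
d(8*B_t^5*t^2/5) = (16*B_t^3*t*(B_t^2 + 5*t)/5) dt + (8*B_t^4*t^2) dB_t

Itô's formula for f(t, x): d f(t, B_t) = (f_t + (1/2) f_xx) dt + f_x dB_t. Compute partials of f(t, x) = 8*t^2*x^5/5:
  f_t(t,x)  = 16*t*x^5/5
  f_x(t,x)  = 8*t^2*x^4
  f_xx(t,x) = 32*t^2*x^3
Assemble drift = f_t + (1/2) f_xx = 16*t*x^3*(5*t + x^2)/5 and diffusion = f_x = 8*t^2*x^4. Substituting x = B_t:
  d(8*B_t^5*t^2/5) = (16*B_t^3*t*(B_t^2 + 5*t)/5) dt + (8*B_t^4*t^2) dB_t.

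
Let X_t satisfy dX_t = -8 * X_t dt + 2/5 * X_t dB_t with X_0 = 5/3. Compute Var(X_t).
Var(X_t) = (25*exp(4*t/25) - 25)*exp(-16*t)/9

For GBM dX = mu X dt + sigma X dB with X_0 = x_0, apply Itô to Y = log X: dY = (mu - sigma^2/2) dt + sigma dB, so Y_t = log(x_0) + (mu - sigma^2/2) t + sigma B_t and hence X_t = x_0 * exp((mu - sigma^2/2) t + sigma B_t).
With mu = -8, sigma = 2/5, x_0 = 5/3, this gives:
  X_t = 5/3 * exp((-202/25) * t + (2/5) * B_t).
Since sigma*B_t ~ Normal(0, sigma^2 t), E[exp(sigma*B_t)] = exp(sigma^2 t / 2); so E[X_t] = x_0 * exp((mu - sigma^2/2) t) * exp(sigma^2 t / 2) = x_0 * exp(mu t) = 5*exp(-8*t)/3.
Var(X_t) = E[X_t^2] - (E[X_t])^2 = x_0^2 * exp(2 mu t) * (exp(sigma^2 t) - 1) = (25*exp(4*t/25) - 25)*exp(-16*t)/9.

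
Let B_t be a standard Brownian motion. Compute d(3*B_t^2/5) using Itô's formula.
d(3*B_t^2/5) = (3/5) dt + (6*B_t/5) dB_t

Itô's formula for f(B_t) gives d f(B_t) = f'(B_t) dB_t + (1/2) f''(B_t) dt. Compute derivatives of f(x) = 3*x^2/5:
  f'(x)  = 6*x/5
  f''(x) = 6/5
Substitute x = B_t and multiply the f'' term by 1/2:
  drift     = (1/2) * (6/5) evaluated at B_t = 3/5
  diffusion = (6*x/5) evaluated at B_t = 6*B_t/5
Therefore d(3*B_t^2/5) = (3/5) dt + (6*B_t/5) dB_t.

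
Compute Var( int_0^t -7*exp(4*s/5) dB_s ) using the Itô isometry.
Var = 245*exp(8*t/5)/8 - 245/8

The Itô integral of a deterministic integrand f(s) has mean 0 because each increment f(s) * (B_{s+ds} - B_s) has mean 0. By the Itô isometry:
  Var( int_0^t f(s) dB_s ) = E[ (int_0^t f(s) dB_s)^2 ] = int_0^t f(s)^2 ds.
Here f(s) = -7*exp(4*s/5), so f(s)^2 = 49*exp(8*s/5). Integrate:
  int_0^t (49*exp(8*s/5)) ds = 245*exp(8*t/5)/8 - 245/8.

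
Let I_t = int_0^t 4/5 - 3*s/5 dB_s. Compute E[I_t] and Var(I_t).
E[I_t] = 0; Var(I_t) = t*(3*t^2 - 12*t + 16)/25

The Itô integral of a deterministic integrand f(s) has mean 0 because each increment f(s) * (B_{s+ds} - B_s) has mean 0. By the Itô isometry:
  Var( int_0^t f(s) dB_s ) = E[ (int_0^t f(s) dB_s)^2 ] = int_0^t f(s)^2 ds.
Here f(s) = 4/5 - 3*s/5, so f(s)^2 = (3*s - 4)^2/25. Integrate:
  int_0^t ((3*s - 4)^2/25) ds = t*(3*t^2 - 12*t + 16)/25.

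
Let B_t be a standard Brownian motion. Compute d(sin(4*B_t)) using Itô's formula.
d(sin(4*B_t)) = (-8*sin(4*B_t)) dt + (4*cos(4*B_t)) dB_t

Itô's formula for f(B_t) gives d f(B_t) = f'(B_t) dB_t + (1/2) f''(B_t) dt. Compute derivatives of f(x) = sin(4*x):
  f'(x)  = 4*cos(4*x)
  f''(x) = -16*sin(4*x)
Substitute x = B_t and multiply the f'' term by 1/2:
  drift     = (1/2) * (-16*sin(4*x)) evaluated at B_t = -8*sin(4*B_t)
  diffusion = (4*cos(4*x)) evaluated at B_t = 4*cos(4*B_t)
Therefore d(sin(4*B_t)) = (-8*sin(4*B_t)) dt + (4*cos(4*B_t)) dB_t.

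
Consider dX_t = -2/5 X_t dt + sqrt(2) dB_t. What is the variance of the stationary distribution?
lim Var(X_t) = 5/2

The OU SDE dX = -theta X dt + sigma dB admits the integrating factor exp(theta t): d(exp(theta t) X_t) = sigma exp(theta t) dB_t. Integrating from 0 to t gives X_t = x_0 * exp(-theta t) + sigma * int_0^t exp(-theta (t-s)) dB_s for any initial x_0. The Itô integral has variance (by the Itô isometry) sigma^2 * int_0^t exp(-2 theta (t - s)) ds = sigma^2 * (1 - exp(-2 theta t)) / (2 theta), independent of x_0.
With theta = 2/5, sigma = sqrt(2):
  Var(X_t) = (sqrt(2))^2 * (1 - exp(-2*2/5 t)) / (2 * 2/5) = 5/2 - 5*exp(-4*t/5)/2.
As t -> infinity, exp(-2*2/5 t) -> 0, so the stationary variance is sigma^2 / (2 theta) = 5/2.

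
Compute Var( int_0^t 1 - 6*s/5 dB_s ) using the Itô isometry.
Var = t*(12*t^2 - 30*t + 25)/25

The Itô integral of a deterministic integrand f(s) has mean 0 because each increment f(s) * (B_{s+ds} - B_s) has mean 0. By the Itô isometry:
  Var( int_0^t f(s) dB_s ) = E[ (int_0^t f(s) dB_s)^2 ] = int_0^t f(s)^2 ds.
Here f(s) = 1 - 6*s/5, so f(s)^2 = (6*s - 5)^2/25. Integrate:
  int_0^t ((6*s - 5)^2/25) ds = t*(12*t^2 - 30*t + 25)/25.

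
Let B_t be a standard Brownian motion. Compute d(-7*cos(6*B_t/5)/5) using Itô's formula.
d(-7*cos(6*B_t/5)/5) = (126*cos(6*B_t/5)/125) dt + (42*sin(6*B_t/5)/25) dB_t

Itô's formula for f(B_t) gives d f(B_t) = f'(B_t) dB_t + (1/2) f''(B_t) dt. Compute derivatives of f(x) = -7*cos(6*x/5)/5:
  f'(x)  = 42*sin(6*x/5)/25
  f''(x) = 252*cos(6*x/5)/125
Substitute x = B_t and multiply the f'' term by 1/2:
  drift     = (1/2) * (252*cos(6*x/5)/125) evaluated at B_t = 126*cos(6*B_t/5)/125
  diffusion = (42*sin(6*x/5)/25) evaluated at B_t = 42*sin(6*B_t/5)/25
Therefore d(-7*cos(6*B_t/5)/5) = (126*cos(6*B_t/5)/125) dt + (42*sin(6*B_t/5)/25) dB_t.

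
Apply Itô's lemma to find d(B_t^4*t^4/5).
d(B_t^4*t^4/5) = (2*B_t^2*t^3*(2*B_t^2 + 3*t)/5) dt + (4*B_t^3*t^4/5) dB_t

Itô's formula for f(t, x): d f(t, B_t) = (f_t + (1/2) f_xx) dt + f_x dB_t. Compute partials of f(t, x) = t^4*x^4/5:
  f_t(t,x)  = 4*t^3*x^4/5
  f_x(t,x)  = 4*t^4*x^3/5
  f_xx(t,x) = 12*t^4*x^2/5
Assemble drift = f_t + (1/2) f_xx = 2*t^3*x^2*(3*t + 2*x^2)/5 and diffusion = f_x = 4*t^4*x^3/5. Substituting x = B_t:
  d(B_t^4*t^4/5) = (2*B_t^2*t^3*(2*B_t^2 + 3*t)/5) dt + (4*B_t^3*t^4/5) dB_t.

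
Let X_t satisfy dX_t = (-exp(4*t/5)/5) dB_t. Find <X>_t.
<X>_t = exp(8*t/5)/40 - 1/40

For an Itô process dX_t = a(t) dt + b(t) dB_t, the quadratic variation is <X>_t = int_0^t b(s)^2 ds (the drift term does not contribute). Here b(s) = -exp(4*s/5)/5, so
  b(s)^2 = exp(8*s/5)/25.
Integrating from 0 to t:
  <X>_t = int_0^t (exp(8*s/5)/25) ds = exp(8*t/5)/40 - 1/40.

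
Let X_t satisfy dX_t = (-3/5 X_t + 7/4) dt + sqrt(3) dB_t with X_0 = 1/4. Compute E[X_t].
E[X_t] = 35/12 - 8*exp(-3*t/5)/3

Taking expectations and using E[dB_t] = 0, the mean m(t) = E[X_t] satisfies the ODE m'(t) = a m(t) + b with m(0) = x_0. With a = -3/5, b = 7/4, x_0 = 1/4, the solution is
  m(t) = x_0 * exp(a t) + (b/a) * (exp(a t) - 1)
       = (1/4) * exp((-3/5) t) + ((7/4)/(-3/5)) * (exp((-3/5) t) - 1)
       = 35/12 - 8*exp(-3*t/5)/3.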